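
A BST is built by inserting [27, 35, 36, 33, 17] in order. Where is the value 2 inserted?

Starting tree (level order): [27, 17, 35, None, None, 33, 36]
Insertion path: 27 -> 17
Result: insert 2 as left child of 17
Final tree (level order): [27, 17, 35, 2, None, 33, 36]


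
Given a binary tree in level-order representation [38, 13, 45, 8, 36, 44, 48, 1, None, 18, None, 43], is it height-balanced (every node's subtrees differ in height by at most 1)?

Tree (level-order array): [38, 13, 45, 8, 36, 44, 48, 1, None, 18, None, 43]
Definition: a tree is height-balanced if, at every node, |h(left) - h(right)| <= 1 (empty subtree has height -1).
Bottom-up per-node check:
  node 1: h_left=-1, h_right=-1, diff=0 [OK], height=0
  node 8: h_left=0, h_right=-1, diff=1 [OK], height=1
  node 18: h_left=-1, h_right=-1, diff=0 [OK], height=0
  node 36: h_left=0, h_right=-1, diff=1 [OK], height=1
  node 13: h_left=1, h_right=1, diff=0 [OK], height=2
  node 43: h_left=-1, h_right=-1, diff=0 [OK], height=0
  node 44: h_left=0, h_right=-1, diff=1 [OK], height=1
  node 48: h_left=-1, h_right=-1, diff=0 [OK], height=0
  node 45: h_left=1, h_right=0, diff=1 [OK], height=2
  node 38: h_left=2, h_right=2, diff=0 [OK], height=3
All nodes satisfy the balance condition.
Result: Balanced


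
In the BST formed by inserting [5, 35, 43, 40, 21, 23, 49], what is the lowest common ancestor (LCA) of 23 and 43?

Tree insertion order: [5, 35, 43, 40, 21, 23, 49]
Tree (level-order array): [5, None, 35, 21, 43, None, 23, 40, 49]
In a BST, the LCA of p=23, q=43 is the first node v on the
root-to-leaf path with p <= v <= q (go left if both < v, right if both > v).
Walk from root:
  at 5: both 23 and 43 > 5, go right
  at 35: 23 <= 35 <= 43, this is the LCA
LCA = 35


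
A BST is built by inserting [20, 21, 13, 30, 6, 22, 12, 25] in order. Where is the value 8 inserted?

Starting tree (level order): [20, 13, 21, 6, None, None, 30, None, 12, 22, None, None, None, None, 25]
Insertion path: 20 -> 13 -> 6 -> 12
Result: insert 8 as left child of 12
Final tree (level order): [20, 13, 21, 6, None, None, 30, None, 12, 22, None, 8, None, None, 25]


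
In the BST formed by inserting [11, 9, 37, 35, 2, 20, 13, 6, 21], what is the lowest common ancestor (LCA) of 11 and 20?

Tree insertion order: [11, 9, 37, 35, 2, 20, 13, 6, 21]
Tree (level-order array): [11, 9, 37, 2, None, 35, None, None, 6, 20, None, None, None, 13, 21]
In a BST, the LCA of p=11, q=20 is the first node v on the
root-to-leaf path with p <= v <= q (go left if both < v, right if both > v).
Walk from root:
  at 11: 11 <= 11 <= 20, this is the LCA
LCA = 11


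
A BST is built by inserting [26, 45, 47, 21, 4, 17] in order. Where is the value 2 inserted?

Starting tree (level order): [26, 21, 45, 4, None, None, 47, None, 17]
Insertion path: 26 -> 21 -> 4
Result: insert 2 as left child of 4
Final tree (level order): [26, 21, 45, 4, None, None, 47, 2, 17]


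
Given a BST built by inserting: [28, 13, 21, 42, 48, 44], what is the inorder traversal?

Tree insertion order: [28, 13, 21, 42, 48, 44]
Tree (level-order array): [28, 13, 42, None, 21, None, 48, None, None, 44]
Inorder traversal: [13, 21, 28, 42, 44, 48]


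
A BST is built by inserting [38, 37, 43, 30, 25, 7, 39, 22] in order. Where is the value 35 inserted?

Starting tree (level order): [38, 37, 43, 30, None, 39, None, 25, None, None, None, 7, None, None, 22]
Insertion path: 38 -> 37 -> 30
Result: insert 35 as right child of 30
Final tree (level order): [38, 37, 43, 30, None, 39, None, 25, 35, None, None, 7, None, None, None, None, 22]


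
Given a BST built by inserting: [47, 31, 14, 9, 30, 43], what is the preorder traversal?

Tree insertion order: [47, 31, 14, 9, 30, 43]
Tree (level-order array): [47, 31, None, 14, 43, 9, 30]
Preorder traversal: [47, 31, 14, 9, 30, 43]


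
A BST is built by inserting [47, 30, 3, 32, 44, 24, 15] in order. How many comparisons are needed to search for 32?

Search path for 32: 47 -> 30 -> 32
Found: True
Comparisons: 3


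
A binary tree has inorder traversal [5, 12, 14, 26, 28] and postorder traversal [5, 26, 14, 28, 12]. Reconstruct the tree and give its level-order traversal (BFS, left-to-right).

Inorder:   [5, 12, 14, 26, 28]
Postorder: [5, 26, 14, 28, 12]
Algorithm: postorder visits root last, so walk postorder right-to-left;
each value is the root of the current inorder slice — split it at that
value, recurse on the right subtree first, then the left.
Recursive splits:
  root=12; inorder splits into left=[5], right=[14, 26, 28]
  root=28; inorder splits into left=[14, 26], right=[]
  root=14; inorder splits into left=[], right=[26]
  root=26; inorder splits into left=[], right=[]
  root=5; inorder splits into left=[], right=[]
Reconstructed level-order: [12, 5, 28, 14, 26]


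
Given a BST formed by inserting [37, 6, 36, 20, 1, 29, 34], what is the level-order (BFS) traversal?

Tree insertion order: [37, 6, 36, 20, 1, 29, 34]
Tree (level-order array): [37, 6, None, 1, 36, None, None, 20, None, None, 29, None, 34]
BFS from the root, enqueuing left then right child of each popped node:
  queue [37] -> pop 37, enqueue [6], visited so far: [37]
  queue [6] -> pop 6, enqueue [1, 36], visited so far: [37, 6]
  queue [1, 36] -> pop 1, enqueue [none], visited so far: [37, 6, 1]
  queue [36] -> pop 36, enqueue [20], visited so far: [37, 6, 1, 36]
  queue [20] -> pop 20, enqueue [29], visited so far: [37, 6, 1, 36, 20]
  queue [29] -> pop 29, enqueue [34], visited so far: [37, 6, 1, 36, 20, 29]
  queue [34] -> pop 34, enqueue [none], visited so far: [37, 6, 1, 36, 20, 29, 34]
Result: [37, 6, 1, 36, 20, 29, 34]


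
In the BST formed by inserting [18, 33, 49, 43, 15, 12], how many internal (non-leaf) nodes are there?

Tree built from: [18, 33, 49, 43, 15, 12]
Tree (level-order array): [18, 15, 33, 12, None, None, 49, None, None, 43]
Rule: An internal node has at least one child.
Per-node child counts:
  node 18: 2 child(ren)
  node 15: 1 child(ren)
  node 12: 0 child(ren)
  node 33: 1 child(ren)
  node 49: 1 child(ren)
  node 43: 0 child(ren)
Matching nodes: [18, 15, 33, 49]
Count of internal (non-leaf) nodes: 4


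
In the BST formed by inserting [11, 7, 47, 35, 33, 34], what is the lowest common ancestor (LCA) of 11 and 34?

Tree insertion order: [11, 7, 47, 35, 33, 34]
Tree (level-order array): [11, 7, 47, None, None, 35, None, 33, None, None, 34]
In a BST, the LCA of p=11, q=34 is the first node v on the
root-to-leaf path with p <= v <= q (go left if both < v, right if both > v).
Walk from root:
  at 11: 11 <= 11 <= 34, this is the LCA
LCA = 11


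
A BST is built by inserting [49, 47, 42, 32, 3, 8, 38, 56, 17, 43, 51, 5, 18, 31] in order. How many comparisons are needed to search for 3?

Search path for 3: 49 -> 47 -> 42 -> 32 -> 3
Found: True
Comparisons: 5


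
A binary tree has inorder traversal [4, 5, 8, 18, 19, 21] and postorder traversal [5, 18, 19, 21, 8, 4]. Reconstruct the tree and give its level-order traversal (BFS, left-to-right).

Inorder:   [4, 5, 8, 18, 19, 21]
Postorder: [5, 18, 19, 21, 8, 4]
Algorithm: postorder visits root last, so walk postorder right-to-left;
each value is the root of the current inorder slice — split it at that
value, recurse on the right subtree first, then the left.
Recursive splits:
  root=4; inorder splits into left=[], right=[5, 8, 18, 19, 21]
  root=8; inorder splits into left=[5], right=[18, 19, 21]
  root=21; inorder splits into left=[18, 19], right=[]
  root=19; inorder splits into left=[18], right=[]
  root=18; inorder splits into left=[], right=[]
  root=5; inorder splits into left=[], right=[]
Reconstructed level-order: [4, 8, 5, 21, 19, 18]


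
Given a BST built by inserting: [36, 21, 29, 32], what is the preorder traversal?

Tree insertion order: [36, 21, 29, 32]
Tree (level-order array): [36, 21, None, None, 29, None, 32]
Preorder traversal: [36, 21, 29, 32]


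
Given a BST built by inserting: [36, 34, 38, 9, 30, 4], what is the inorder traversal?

Tree insertion order: [36, 34, 38, 9, 30, 4]
Tree (level-order array): [36, 34, 38, 9, None, None, None, 4, 30]
Inorder traversal: [4, 9, 30, 34, 36, 38]


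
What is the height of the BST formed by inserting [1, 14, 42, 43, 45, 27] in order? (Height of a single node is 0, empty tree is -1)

Insertion order: [1, 14, 42, 43, 45, 27]
Tree (level-order array): [1, None, 14, None, 42, 27, 43, None, None, None, 45]
Compute height bottom-up (empty subtree = -1):
  height(27) = 1 + max(-1, -1) = 0
  height(45) = 1 + max(-1, -1) = 0
  height(43) = 1 + max(-1, 0) = 1
  height(42) = 1 + max(0, 1) = 2
  height(14) = 1 + max(-1, 2) = 3
  height(1) = 1 + max(-1, 3) = 4
Height = 4


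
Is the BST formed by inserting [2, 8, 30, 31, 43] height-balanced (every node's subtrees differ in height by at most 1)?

Tree (level-order array): [2, None, 8, None, 30, None, 31, None, 43]
Definition: a tree is height-balanced if, at every node, |h(left) - h(right)| <= 1 (empty subtree has height -1).
Bottom-up per-node check:
  node 43: h_left=-1, h_right=-1, diff=0 [OK], height=0
  node 31: h_left=-1, h_right=0, diff=1 [OK], height=1
  node 30: h_left=-1, h_right=1, diff=2 [FAIL (|-1-1|=2 > 1)], height=2
  node 8: h_left=-1, h_right=2, diff=3 [FAIL (|-1-2|=3 > 1)], height=3
  node 2: h_left=-1, h_right=3, diff=4 [FAIL (|-1-3|=4 > 1)], height=4
Node 30 violates the condition: |-1 - 1| = 2 > 1.
Result: Not balanced


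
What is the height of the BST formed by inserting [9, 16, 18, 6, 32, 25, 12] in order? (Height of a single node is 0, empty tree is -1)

Insertion order: [9, 16, 18, 6, 32, 25, 12]
Tree (level-order array): [9, 6, 16, None, None, 12, 18, None, None, None, 32, 25]
Compute height bottom-up (empty subtree = -1):
  height(6) = 1 + max(-1, -1) = 0
  height(12) = 1 + max(-1, -1) = 0
  height(25) = 1 + max(-1, -1) = 0
  height(32) = 1 + max(0, -1) = 1
  height(18) = 1 + max(-1, 1) = 2
  height(16) = 1 + max(0, 2) = 3
  height(9) = 1 + max(0, 3) = 4
Height = 4


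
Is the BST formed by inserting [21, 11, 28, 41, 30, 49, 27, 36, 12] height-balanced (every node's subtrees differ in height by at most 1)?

Tree (level-order array): [21, 11, 28, None, 12, 27, 41, None, None, None, None, 30, 49, None, 36]
Definition: a tree is height-balanced if, at every node, |h(left) - h(right)| <= 1 (empty subtree has height -1).
Bottom-up per-node check:
  node 12: h_left=-1, h_right=-1, diff=0 [OK], height=0
  node 11: h_left=-1, h_right=0, diff=1 [OK], height=1
  node 27: h_left=-1, h_right=-1, diff=0 [OK], height=0
  node 36: h_left=-1, h_right=-1, diff=0 [OK], height=0
  node 30: h_left=-1, h_right=0, diff=1 [OK], height=1
  node 49: h_left=-1, h_right=-1, diff=0 [OK], height=0
  node 41: h_left=1, h_right=0, diff=1 [OK], height=2
  node 28: h_left=0, h_right=2, diff=2 [FAIL (|0-2|=2 > 1)], height=3
  node 21: h_left=1, h_right=3, diff=2 [FAIL (|1-3|=2 > 1)], height=4
Node 28 violates the condition: |0 - 2| = 2 > 1.
Result: Not balanced


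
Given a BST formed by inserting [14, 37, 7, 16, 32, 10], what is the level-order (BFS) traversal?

Tree insertion order: [14, 37, 7, 16, 32, 10]
Tree (level-order array): [14, 7, 37, None, 10, 16, None, None, None, None, 32]
BFS from the root, enqueuing left then right child of each popped node:
  queue [14] -> pop 14, enqueue [7, 37], visited so far: [14]
  queue [7, 37] -> pop 7, enqueue [10], visited so far: [14, 7]
  queue [37, 10] -> pop 37, enqueue [16], visited so far: [14, 7, 37]
  queue [10, 16] -> pop 10, enqueue [none], visited so far: [14, 7, 37, 10]
  queue [16] -> pop 16, enqueue [32], visited so far: [14, 7, 37, 10, 16]
  queue [32] -> pop 32, enqueue [none], visited so far: [14, 7, 37, 10, 16, 32]
Result: [14, 7, 37, 10, 16, 32]


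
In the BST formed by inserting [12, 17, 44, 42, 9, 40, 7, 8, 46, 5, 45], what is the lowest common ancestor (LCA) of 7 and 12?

Tree insertion order: [12, 17, 44, 42, 9, 40, 7, 8, 46, 5, 45]
Tree (level-order array): [12, 9, 17, 7, None, None, 44, 5, 8, 42, 46, None, None, None, None, 40, None, 45]
In a BST, the LCA of p=7, q=12 is the first node v on the
root-to-leaf path with p <= v <= q (go left if both < v, right if both > v).
Walk from root:
  at 12: 7 <= 12 <= 12, this is the LCA
LCA = 12


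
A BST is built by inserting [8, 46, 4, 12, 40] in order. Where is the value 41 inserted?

Starting tree (level order): [8, 4, 46, None, None, 12, None, None, 40]
Insertion path: 8 -> 46 -> 12 -> 40
Result: insert 41 as right child of 40
Final tree (level order): [8, 4, 46, None, None, 12, None, None, 40, None, 41]


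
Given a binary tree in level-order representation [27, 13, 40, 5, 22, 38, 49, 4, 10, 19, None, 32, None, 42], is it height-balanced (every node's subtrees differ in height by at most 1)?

Tree (level-order array): [27, 13, 40, 5, 22, 38, 49, 4, 10, 19, None, 32, None, 42]
Definition: a tree is height-balanced if, at every node, |h(left) - h(right)| <= 1 (empty subtree has height -1).
Bottom-up per-node check:
  node 4: h_left=-1, h_right=-1, diff=0 [OK], height=0
  node 10: h_left=-1, h_right=-1, diff=0 [OK], height=0
  node 5: h_left=0, h_right=0, diff=0 [OK], height=1
  node 19: h_left=-1, h_right=-1, diff=0 [OK], height=0
  node 22: h_left=0, h_right=-1, diff=1 [OK], height=1
  node 13: h_left=1, h_right=1, diff=0 [OK], height=2
  node 32: h_left=-1, h_right=-1, diff=0 [OK], height=0
  node 38: h_left=0, h_right=-1, diff=1 [OK], height=1
  node 42: h_left=-1, h_right=-1, diff=0 [OK], height=0
  node 49: h_left=0, h_right=-1, diff=1 [OK], height=1
  node 40: h_left=1, h_right=1, diff=0 [OK], height=2
  node 27: h_left=2, h_right=2, diff=0 [OK], height=3
All nodes satisfy the balance condition.
Result: Balanced


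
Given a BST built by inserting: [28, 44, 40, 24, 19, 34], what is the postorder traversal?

Tree insertion order: [28, 44, 40, 24, 19, 34]
Tree (level-order array): [28, 24, 44, 19, None, 40, None, None, None, 34]
Postorder traversal: [19, 24, 34, 40, 44, 28]


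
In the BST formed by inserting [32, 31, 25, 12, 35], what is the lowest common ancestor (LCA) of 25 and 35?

Tree insertion order: [32, 31, 25, 12, 35]
Tree (level-order array): [32, 31, 35, 25, None, None, None, 12]
In a BST, the LCA of p=25, q=35 is the first node v on the
root-to-leaf path with p <= v <= q (go left if both < v, right if both > v).
Walk from root:
  at 32: 25 <= 32 <= 35, this is the LCA
LCA = 32


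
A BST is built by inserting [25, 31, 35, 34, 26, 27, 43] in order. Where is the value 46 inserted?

Starting tree (level order): [25, None, 31, 26, 35, None, 27, 34, 43]
Insertion path: 25 -> 31 -> 35 -> 43
Result: insert 46 as right child of 43
Final tree (level order): [25, None, 31, 26, 35, None, 27, 34, 43, None, None, None, None, None, 46]


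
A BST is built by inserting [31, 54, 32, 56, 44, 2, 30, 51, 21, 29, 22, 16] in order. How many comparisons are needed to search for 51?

Search path for 51: 31 -> 54 -> 32 -> 44 -> 51
Found: True
Comparisons: 5


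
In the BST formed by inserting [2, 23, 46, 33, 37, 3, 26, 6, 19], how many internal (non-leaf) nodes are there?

Tree built from: [2, 23, 46, 33, 37, 3, 26, 6, 19]
Tree (level-order array): [2, None, 23, 3, 46, None, 6, 33, None, None, 19, 26, 37]
Rule: An internal node has at least one child.
Per-node child counts:
  node 2: 1 child(ren)
  node 23: 2 child(ren)
  node 3: 1 child(ren)
  node 6: 1 child(ren)
  node 19: 0 child(ren)
  node 46: 1 child(ren)
  node 33: 2 child(ren)
  node 26: 0 child(ren)
  node 37: 0 child(ren)
Matching nodes: [2, 23, 3, 6, 46, 33]
Count of internal (non-leaf) nodes: 6


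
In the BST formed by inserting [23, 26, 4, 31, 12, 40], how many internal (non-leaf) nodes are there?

Tree built from: [23, 26, 4, 31, 12, 40]
Tree (level-order array): [23, 4, 26, None, 12, None, 31, None, None, None, 40]
Rule: An internal node has at least one child.
Per-node child counts:
  node 23: 2 child(ren)
  node 4: 1 child(ren)
  node 12: 0 child(ren)
  node 26: 1 child(ren)
  node 31: 1 child(ren)
  node 40: 0 child(ren)
Matching nodes: [23, 4, 26, 31]
Count of internal (non-leaf) nodes: 4


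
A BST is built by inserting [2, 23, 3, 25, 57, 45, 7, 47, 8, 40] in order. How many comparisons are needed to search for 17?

Search path for 17: 2 -> 23 -> 3 -> 7 -> 8
Found: False
Comparisons: 5


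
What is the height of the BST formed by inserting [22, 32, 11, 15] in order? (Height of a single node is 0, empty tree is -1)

Insertion order: [22, 32, 11, 15]
Tree (level-order array): [22, 11, 32, None, 15]
Compute height bottom-up (empty subtree = -1):
  height(15) = 1 + max(-1, -1) = 0
  height(11) = 1 + max(-1, 0) = 1
  height(32) = 1 + max(-1, -1) = 0
  height(22) = 1 + max(1, 0) = 2
Height = 2


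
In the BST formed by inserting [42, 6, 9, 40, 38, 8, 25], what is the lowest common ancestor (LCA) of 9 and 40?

Tree insertion order: [42, 6, 9, 40, 38, 8, 25]
Tree (level-order array): [42, 6, None, None, 9, 8, 40, None, None, 38, None, 25]
In a BST, the LCA of p=9, q=40 is the first node v on the
root-to-leaf path with p <= v <= q (go left if both < v, right if both > v).
Walk from root:
  at 42: both 9 and 40 < 42, go left
  at 6: both 9 and 40 > 6, go right
  at 9: 9 <= 9 <= 40, this is the LCA
LCA = 9


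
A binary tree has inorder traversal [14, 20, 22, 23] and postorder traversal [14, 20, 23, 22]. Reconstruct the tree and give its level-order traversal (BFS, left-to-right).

Inorder:   [14, 20, 22, 23]
Postorder: [14, 20, 23, 22]
Algorithm: postorder visits root last, so walk postorder right-to-left;
each value is the root of the current inorder slice — split it at that
value, recurse on the right subtree first, then the left.
Recursive splits:
  root=22; inorder splits into left=[14, 20], right=[23]
  root=23; inorder splits into left=[], right=[]
  root=20; inorder splits into left=[14], right=[]
  root=14; inorder splits into left=[], right=[]
Reconstructed level-order: [22, 20, 23, 14]


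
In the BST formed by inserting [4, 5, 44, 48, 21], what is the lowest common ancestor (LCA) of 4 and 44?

Tree insertion order: [4, 5, 44, 48, 21]
Tree (level-order array): [4, None, 5, None, 44, 21, 48]
In a BST, the LCA of p=4, q=44 is the first node v on the
root-to-leaf path with p <= v <= q (go left if both < v, right if both > v).
Walk from root:
  at 4: 4 <= 4 <= 44, this is the LCA
LCA = 4


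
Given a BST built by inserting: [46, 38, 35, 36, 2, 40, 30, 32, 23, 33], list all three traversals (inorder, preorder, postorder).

Tree insertion order: [46, 38, 35, 36, 2, 40, 30, 32, 23, 33]
Tree (level-order array): [46, 38, None, 35, 40, 2, 36, None, None, None, 30, None, None, 23, 32, None, None, None, 33]
Inorder (L, root, R): [2, 23, 30, 32, 33, 35, 36, 38, 40, 46]
Preorder (root, L, R): [46, 38, 35, 2, 30, 23, 32, 33, 36, 40]
Postorder (L, R, root): [23, 33, 32, 30, 2, 36, 35, 40, 38, 46]


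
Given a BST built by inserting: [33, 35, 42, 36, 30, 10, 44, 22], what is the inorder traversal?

Tree insertion order: [33, 35, 42, 36, 30, 10, 44, 22]
Tree (level-order array): [33, 30, 35, 10, None, None, 42, None, 22, 36, 44]
Inorder traversal: [10, 22, 30, 33, 35, 36, 42, 44]


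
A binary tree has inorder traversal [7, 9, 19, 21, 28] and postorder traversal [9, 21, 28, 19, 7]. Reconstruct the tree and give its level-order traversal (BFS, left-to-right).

Inorder:   [7, 9, 19, 21, 28]
Postorder: [9, 21, 28, 19, 7]
Algorithm: postorder visits root last, so walk postorder right-to-left;
each value is the root of the current inorder slice — split it at that
value, recurse on the right subtree first, then the left.
Recursive splits:
  root=7; inorder splits into left=[], right=[9, 19, 21, 28]
  root=19; inorder splits into left=[9], right=[21, 28]
  root=28; inorder splits into left=[21], right=[]
  root=21; inorder splits into left=[], right=[]
  root=9; inorder splits into left=[], right=[]
Reconstructed level-order: [7, 19, 9, 28, 21]


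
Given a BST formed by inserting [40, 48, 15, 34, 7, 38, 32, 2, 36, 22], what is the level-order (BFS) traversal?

Tree insertion order: [40, 48, 15, 34, 7, 38, 32, 2, 36, 22]
Tree (level-order array): [40, 15, 48, 7, 34, None, None, 2, None, 32, 38, None, None, 22, None, 36]
BFS from the root, enqueuing left then right child of each popped node:
  queue [40] -> pop 40, enqueue [15, 48], visited so far: [40]
  queue [15, 48] -> pop 15, enqueue [7, 34], visited so far: [40, 15]
  queue [48, 7, 34] -> pop 48, enqueue [none], visited so far: [40, 15, 48]
  queue [7, 34] -> pop 7, enqueue [2], visited so far: [40, 15, 48, 7]
  queue [34, 2] -> pop 34, enqueue [32, 38], visited so far: [40, 15, 48, 7, 34]
  queue [2, 32, 38] -> pop 2, enqueue [none], visited so far: [40, 15, 48, 7, 34, 2]
  queue [32, 38] -> pop 32, enqueue [22], visited so far: [40, 15, 48, 7, 34, 2, 32]
  queue [38, 22] -> pop 38, enqueue [36], visited so far: [40, 15, 48, 7, 34, 2, 32, 38]
  queue [22, 36] -> pop 22, enqueue [none], visited so far: [40, 15, 48, 7, 34, 2, 32, 38, 22]
  queue [36] -> pop 36, enqueue [none], visited so far: [40, 15, 48, 7, 34, 2, 32, 38, 22, 36]
Result: [40, 15, 48, 7, 34, 2, 32, 38, 22, 36]


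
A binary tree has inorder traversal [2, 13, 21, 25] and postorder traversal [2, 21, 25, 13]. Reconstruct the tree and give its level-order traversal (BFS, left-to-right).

Inorder:   [2, 13, 21, 25]
Postorder: [2, 21, 25, 13]
Algorithm: postorder visits root last, so walk postorder right-to-left;
each value is the root of the current inorder slice — split it at that
value, recurse on the right subtree first, then the left.
Recursive splits:
  root=13; inorder splits into left=[2], right=[21, 25]
  root=25; inorder splits into left=[21], right=[]
  root=21; inorder splits into left=[], right=[]
  root=2; inorder splits into left=[], right=[]
Reconstructed level-order: [13, 2, 25, 21]


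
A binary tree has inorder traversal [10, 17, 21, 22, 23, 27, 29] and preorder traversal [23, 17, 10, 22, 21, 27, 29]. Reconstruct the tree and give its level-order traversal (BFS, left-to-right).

Inorder:  [10, 17, 21, 22, 23, 27, 29]
Preorder: [23, 17, 10, 22, 21, 27, 29]
Algorithm: preorder visits root first, so consume preorder in order;
for each root, split the current inorder slice at that value into
left-subtree inorder and right-subtree inorder, then recurse.
Recursive splits:
  root=23; inorder splits into left=[10, 17, 21, 22], right=[27, 29]
  root=17; inorder splits into left=[10], right=[21, 22]
  root=10; inorder splits into left=[], right=[]
  root=22; inorder splits into left=[21], right=[]
  root=21; inorder splits into left=[], right=[]
  root=27; inorder splits into left=[], right=[29]
  root=29; inorder splits into left=[], right=[]
Reconstructed level-order: [23, 17, 27, 10, 22, 29, 21]


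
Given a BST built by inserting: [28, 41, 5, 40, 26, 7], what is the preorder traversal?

Tree insertion order: [28, 41, 5, 40, 26, 7]
Tree (level-order array): [28, 5, 41, None, 26, 40, None, 7]
Preorder traversal: [28, 5, 26, 7, 41, 40]


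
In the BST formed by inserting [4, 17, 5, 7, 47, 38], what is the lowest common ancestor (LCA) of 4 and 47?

Tree insertion order: [4, 17, 5, 7, 47, 38]
Tree (level-order array): [4, None, 17, 5, 47, None, 7, 38]
In a BST, the LCA of p=4, q=47 is the first node v on the
root-to-leaf path with p <= v <= q (go left if both < v, right if both > v).
Walk from root:
  at 4: 4 <= 4 <= 47, this is the LCA
LCA = 4


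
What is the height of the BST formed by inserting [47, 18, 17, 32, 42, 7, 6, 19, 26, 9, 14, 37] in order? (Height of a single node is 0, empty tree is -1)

Insertion order: [47, 18, 17, 32, 42, 7, 6, 19, 26, 9, 14, 37]
Tree (level-order array): [47, 18, None, 17, 32, 7, None, 19, 42, 6, 9, None, 26, 37, None, None, None, None, 14]
Compute height bottom-up (empty subtree = -1):
  height(6) = 1 + max(-1, -1) = 0
  height(14) = 1 + max(-1, -1) = 0
  height(9) = 1 + max(-1, 0) = 1
  height(7) = 1 + max(0, 1) = 2
  height(17) = 1 + max(2, -1) = 3
  height(26) = 1 + max(-1, -1) = 0
  height(19) = 1 + max(-1, 0) = 1
  height(37) = 1 + max(-1, -1) = 0
  height(42) = 1 + max(0, -1) = 1
  height(32) = 1 + max(1, 1) = 2
  height(18) = 1 + max(3, 2) = 4
  height(47) = 1 + max(4, -1) = 5
Height = 5


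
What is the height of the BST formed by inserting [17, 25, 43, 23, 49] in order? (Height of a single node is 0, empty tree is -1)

Insertion order: [17, 25, 43, 23, 49]
Tree (level-order array): [17, None, 25, 23, 43, None, None, None, 49]
Compute height bottom-up (empty subtree = -1):
  height(23) = 1 + max(-1, -1) = 0
  height(49) = 1 + max(-1, -1) = 0
  height(43) = 1 + max(-1, 0) = 1
  height(25) = 1 + max(0, 1) = 2
  height(17) = 1 + max(-1, 2) = 3
Height = 3


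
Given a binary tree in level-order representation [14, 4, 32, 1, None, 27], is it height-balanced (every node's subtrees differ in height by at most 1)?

Tree (level-order array): [14, 4, 32, 1, None, 27]
Definition: a tree is height-balanced if, at every node, |h(left) - h(right)| <= 1 (empty subtree has height -1).
Bottom-up per-node check:
  node 1: h_left=-1, h_right=-1, diff=0 [OK], height=0
  node 4: h_left=0, h_right=-1, diff=1 [OK], height=1
  node 27: h_left=-1, h_right=-1, diff=0 [OK], height=0
  node 32: h_left=0, h_right=-1, diff=1 [OK], height=1
  node 14: h_left=1, h_right=1, diff=0 [OK], height=2
All nodes satisfy the balance condition.
Result: Balanced


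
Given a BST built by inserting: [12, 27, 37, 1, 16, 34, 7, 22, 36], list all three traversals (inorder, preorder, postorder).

Tree insertion order: [12, 27, 37, 1, 16, 34, 7, 22, 36]
Tree (level-order array): [12, 1, 27, None, 7, 16, 37, None, None, None, 22, 34, None, None, None, None, 36]
Inorder (L, root, R): [1, 7, 12, 16, 22, 27, 34, 36, 37]
Preorder (root, L, R): [12, 1, 7, 27, 16, 22, 37, 34, 36]
Postorder (L, R, root): [7, 1, 22, 16, 36, 34, 37, 27, 12]


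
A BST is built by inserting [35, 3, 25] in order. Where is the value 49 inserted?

Starting tree (level order): [35, 3, None, None, 25]
Insertion path: 35
Result: insert 49 as right child of 35
Final tree (level order): [35, 3, 49, None, 25]


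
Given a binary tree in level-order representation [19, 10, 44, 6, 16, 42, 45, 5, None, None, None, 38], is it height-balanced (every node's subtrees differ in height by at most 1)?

Tree (level-order array): [19, 10, 44, 6, 16, 42, 45, 5, None, None, None, 38]
Definition: a tree is height-balanced if, at every node, |h(left) - h(right)| <= 1 (empty subtree has height -1).
Bottom-up per-node check:
  node 5: h_left=-1, h_right=-1, diff=0 [OK], height=0
  node 6: h_left=0, h_right=-1, diff=1 [OK], height=1
  node 16: h_left=-1, h_right=-1, diff=0 [OK], height=0
  node 10: h_left=1, h_right=0, diff=1 [OK], height=2
  node 38: h_left=-1, h_right=-1, diff=0 [OK], height=0
  node 42: h_left=0, h_right=-1, diff=1 [OK], height=1
  node 45: h_left=-1, h_right=-1, diff=0 [OK], height=0
  node 44: h_left=1, h_right=0, diff=1 [OK], height=2
  node 19: h_left=2, h_right=2, diff=0 [OK], height=3
All nodes satisfy the balance condition.
Result: Balanced


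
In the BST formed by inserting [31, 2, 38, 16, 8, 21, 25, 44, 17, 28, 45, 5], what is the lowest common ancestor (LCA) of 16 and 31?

Tree insertion order: [31, 2, 38, 16, 8, 21, 25, 44, 17, 28, 45, 5]
Tree (level-order array): [31, 2, 38, None, 16, None, 44, 8, 21, None, 45, 5, None, 17, 25, None, None, None, None, None, None, None, 28]
In a BST, the LCA of p=16, q=31 is the first node v on the
root-to-leaf path with p <= v <= q (go left if both < v, right if both > v).
Walk from root:
  at 31: 16 <= 31 <= 31, this is the LCA
LCA = 31


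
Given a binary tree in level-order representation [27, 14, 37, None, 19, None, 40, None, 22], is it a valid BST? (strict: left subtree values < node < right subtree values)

Level-order array: [27, 14, 37, None, 19, None, 40, None, 22]
Validate using subtree bounds (lo, hi): at each node, require lo < value < hi,
then recurse left with hi=value and right with lo=value.
Preorder trace (stopping at first violation):
  at node 27 with bounds (-inf, +inf): OK
  at node 14 with bounds (-inf, 27): OK
  at node 19 with bounds (14, 27): OK
  at node 22 with bounds (19, 27): OK
  at node 37 with bounds (27, +inf): OK
  at node 40 with bounds (37, +inf): OK
No violation found at any node.
Result: Valid BST


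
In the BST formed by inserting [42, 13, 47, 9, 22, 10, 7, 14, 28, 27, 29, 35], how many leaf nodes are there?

Tree built from: [42, 13, 47, 9, 22, 10, 7, 14, 28, 27, 29, 35]
Tree (level-order array): [42, 13, 47, 9, 22, None, None, 7, 10, 14, 28, None, None, None, None, None, None, 27, 29, None, None, None, 35]
Rule: A leaf has 0 children.
Per-node child counts:
  node 42: 2 child(ren)
  node 13: 2 child(ren)
  node 9: 2 child(ren)
  node 7: 0 child(ren)
  node 10: 0 child(ren)
  node 22: 2 child(ren)
  node 14: 0 child(ren)
  node 28: 2 child(ren)
  node 27: 0 child(ren)
  node 29: 1 child(ren)
  node 35: 0 child(ren)
  node 47: 0 child(ren)
Matching nodes: [7, 10, 14, 27, 35, 47]
Count of leaf nodes: 6


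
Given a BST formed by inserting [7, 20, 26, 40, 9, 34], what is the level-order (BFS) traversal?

Tree insertion order: [7, 20, 26, 40, 9, 34]
Tree (level-order array): [7, None, 20, 9, 26, None, None, None, 40, 34]
BFS from the root, enqueuing left then right child of each popped node:
  queue [7] -> pop 7, enqueue [20], visited so far: [7]
  queue [20] -> pop 20, enqueue [9, 26], visited so far: [7, 20]
  queue [9, 26] -> pop 9, enqueue [none], visited so far: [7, 20, 9]
  queue [26] -> pop 26, enqueue [40], visited so far: [7, 20, 9, 26]
  queue [40] -> pop 40, enqueue [34], visited so far: [7, 20, 9, 26, 40]
  queue [34] -> pop 34, enqueue [none], visited so far: [7, 20, 9, 26, 40, 34]
Result: [7, 20, 9, 26, 40, 34]


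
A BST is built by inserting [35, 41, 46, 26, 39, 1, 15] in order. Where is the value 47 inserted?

Starting tree (level order): [35, 26, 41, 1, None, 39, 46, None, 15]
Insertion path: 35 -> 41 -> 46
Result: insert 47 as right child of 46
Final tree (level order): [35, 26, 41, 1, None, 39, 46, None, 15, None, None, None, 47]


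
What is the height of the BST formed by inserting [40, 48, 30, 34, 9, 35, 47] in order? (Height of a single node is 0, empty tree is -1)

Insertion order: [40, 48, 30, 34, 9, 35, 47]
Tree (level-order array): [40, 30, 48, 9, 34, 47, None, None, None, None, 35]
Compute height bottom-up (empty subtree = -1):
  height(9) = 1 + max(-1, -1) = 0
  height(35) = 1 + max(-1, -1) = 0
  height(34) = 1 + max(-1, 0) = 1
  height(30) = 1 + max(0, 1) = 2
  height(47) = 1 + max(-1, -1) = 0
  height(48) = 1 + max(0, -1) = 1
  height(40) = 1 + max(2, 1) = 3
Height = 3


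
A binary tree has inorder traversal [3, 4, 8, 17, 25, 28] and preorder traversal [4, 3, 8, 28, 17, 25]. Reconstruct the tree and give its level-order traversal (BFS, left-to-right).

Inorder:  [3, 4, 8, 17, 25, 28]
Preorder: [4, 3, 8, 28, 17, 25]
Algorithm: preorder visits root first, so consume preorder in order;
for each root, split the current inorder slice at that value into
left-subtree inorder and right-subtree inorder, then recurse.
Recursive splits:
  root=4; inorder splits into left=[3], right=[8, 17, 25, 28]
  root=3; inorder splits into left=[], right=[]
  root=8; inorder splits into left=[], right=[17, 25, 28]
  root=28; inorder splits into left=[17, 25], right=[]
  root=17; inorder splits into left=[], right=[25]
  root=25; inorder splits into left=[], right=[]
Reconstructed level-order: [4, 3, 8, 28, 17, 25]


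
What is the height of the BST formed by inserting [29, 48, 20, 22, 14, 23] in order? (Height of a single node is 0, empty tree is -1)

Insertion order: [29, 48, 20, 22, 14, 23]
Tree (level-order array): [29, 20, 48, 14, 22, None, None, None, None, None, 23]
Compute height bottom-up (empty subtree = -1):
  height(14) = 1 + max(-1, -1) = 0
  height(23) = 1 + max(-1, -1) = 0
  height(22) = 1 + max(-1, 0) = 1
  height(20) = 1 + max(0, 1) = 2
  height(48) = 1 + max(-1, -1) = 0
  height(29) = 1 + max(2, 0) = 3
Height = 3


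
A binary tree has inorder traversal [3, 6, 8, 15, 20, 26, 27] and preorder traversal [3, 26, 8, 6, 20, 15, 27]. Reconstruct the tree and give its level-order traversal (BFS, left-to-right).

Inorder:  [3, 6, 8, 15, 20, 26, 27]
Preorder: [3, 26, 8, 6, 20, 15, 27]
Algorithm: preorder visits root first, so consume preorder in order;
for each root, split the current inorder slice at that value into
left-subtree inorder and right-subtree inorder, then recurse.
Recursive splits:
  root=3; inorder splits into left=[], right=[6, 8, 15, 20, 26, 27]
  root=26; inorder splits into left=[6, 8, 15, 20], right=[27]
  root=8; inorder splits into left=[6], right=[15, 20]
  root=6; inorder splits into left=[], right=[]
  root=20; inorder splits into left=[15], right=[]
  root=15; inorder splits into left=[], right=[]
  root=27; inorder splits into left=[], right=[]
Reconstructed level-order: [3, 26, 8, 27, 6, 20, 15]


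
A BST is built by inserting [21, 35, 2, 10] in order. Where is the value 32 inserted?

Starting tree (level order): [21, 2, 35, None, 10]
Insertion path: 21 -> 35
Result: insert 32 as left child of 35
Final tree (level order): [21, 2, 35, None, 10, 32]


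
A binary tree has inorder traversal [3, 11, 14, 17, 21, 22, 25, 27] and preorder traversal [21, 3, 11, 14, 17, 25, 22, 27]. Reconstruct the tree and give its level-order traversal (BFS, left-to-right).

Inorder:  [3, 11, 14, 17, 21, 22, 25, 27]
Preorder: [21, 3, 11, 14, 17, 25, 22, 27]
Algorithm: preorder visits root first, so consume preorder in order;
for each root, split the current inorder slice at that value into
left-subtree inorder and right-subtree inorder, then recurse.
Recursive splits:
  root=21; inorder splits into left=[3, 11, 14, 17], right=[22, 25, 27]
  root=3; inorder splits into left=[], right=[11, 14, 17]
  root=11; inorder splits into left=[], right=[14, 17]
  root=14; inorder splits into left=[], right=[17]
  root=17; inorder splits into left=[], right=[]
  root=25; inorder splits into left=[22], right=[27]
  root=22; inorder splits into left=[], right=[]
  root=27; inorder splits into left=[], right=[]
Reconstructed level-order: [21, 3, 25, 11, 22, 27, 14, 17]


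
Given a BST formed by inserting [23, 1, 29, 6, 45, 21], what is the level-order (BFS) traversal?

Tree insertion order: [23, 1, 29, 6, 45, 21]
Tree (level-order array): [23, 1, 29, None, 6, None, 45, None, 21]
BFS from the root, enqueuing left then right child of each popped node:
  queue [23] -> pop 23, enqueue [1, 29], visited so far: [23]
  queue [1, 29] -> pop 1, enqueue [6], visited so far: [23, 1]
  queue [29, 6] -> pop 29, enqueue [45], visited so far: [23, 1, 29]
  queue [6, 45] -> pop 6, enqueue [21], visited so far: [23, 1, 29, 6]
  queue [45, 21] -> pop 45, enqueue [none], visited so far: [23, 1, 29, 6, 45]
  queue [21] -> pop 21, enqueue [none], visited so far: [23, 1, 29, 6, 45, 21]
Result: [23, 1, 29, 6, 45, 21]


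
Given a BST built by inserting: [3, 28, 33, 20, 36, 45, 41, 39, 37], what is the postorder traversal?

Tree insertion order: [3, 28, 33, 20, 36, 45, 41, 39, 37]
Tree (level-order array): [3, None, 28, 20, 33, None, None, None, 36, None, 45, 41, None, 39, None, 37]
Postorder traversal: [20, 37, 39, 41, 45, 36, 33, 28, 3]


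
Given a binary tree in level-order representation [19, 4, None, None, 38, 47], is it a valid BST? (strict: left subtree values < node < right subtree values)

Level-order array: [19, 4, None, None, 38, 47]
Validate using subtree bounds (lo, hi): at each node, require lo < value < hi,
then recurse left with hi=value and right with lo=value.
Preorder trace (stopping at first violation):
  at node 19 with bounds (-inf, +inf): OK
  at node 4 with bounds (-inf, 19): OK
  at node 38 with bounds (4, 19): VIOLATION
Node 38 violates its bound: not (4 < 38 < 19).
Result: Not a valid BST


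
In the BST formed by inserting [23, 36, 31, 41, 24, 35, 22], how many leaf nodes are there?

Tree built from: [23, 36, 31, 41, 24, 35, 22]
Tree (level-order array): [23, 22, 36, None, None, 31, 41, 24, 35]
Rule: A leaf has 0 children.
Per-node child counts:
  node 23: 2 child(ren)
  node 22: 0 child(ren)
  node 36: 2 child(ren)
  node 31: 2 child(ren)
  node 24: 0 child(ren)
  node 35: 0 child(ren)
  node 41: 0 child(ren)
Matching nodes: [22, 24, 35, 41]
Count of leaf nodes: 4


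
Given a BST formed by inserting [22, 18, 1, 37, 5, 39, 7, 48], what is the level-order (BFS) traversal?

Tree insertion order: [22, 18, 1, 37, 5, 39, 7, 48]
Tree (level-order array): [22, 18, 37, 1, None, None, 39, None, 5, None, 48, None, 7]
BFS from the root, enqueuing left then right child of each popped node:
  queue [22] -> pop 22, enqueue [18, 37], visited so far: [22]
  queue [18, 37] -> pop 18, enqueue [1], visited so far: [22, 18]
  queue [37, 1] -> pop 37, enqueue [39], visited so far: [22, 18, 37]
  queue [1, 39] -> pop 1, enqueue [5], visited so far: [22, 18, 37, 1]
  queue [39, 5] -> pop 39, enqueue [48], visited so far: [22, 18, 37, 1, 39]
  queue [5, 48] -> pop 5, enqueue [7], visited so far: [22, 18, 37, 1, 39, 5]
  queue [48, 7] -> pop 48, enqueue [none], visited so far: [22, 18, 37, 1, 39, 5, 48]
  queue [7] -> pop 7, enqueue [none], visited so far: [22, 18, 37, 1, 39, 5, 48, 7]
Result: [22, 18, 37, 1, 39, 5, 48, 7]


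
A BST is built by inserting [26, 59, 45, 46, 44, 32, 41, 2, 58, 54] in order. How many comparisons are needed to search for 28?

Search path for 28: 26 -> 59 -> 45 -> 44 -> 32
Found: False
Comparisons: 5


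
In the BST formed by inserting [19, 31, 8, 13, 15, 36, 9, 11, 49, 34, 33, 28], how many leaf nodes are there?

Tree built from: [19, 31, 8, 13, 15, 36, 9, 11, 49, 34, 33, 28]
Tree (level-order array): [19, 8, 31, None, 13, 28, 36, 9, 15, None, None, 34, 49, None, 11, None, None, 33]
Rule: A leaf has 0 children.
Per-node child counts:
  node 19: 2 child(ren)
  node 8: 1 child(ren)
  node 13: 2 child(ren)
  node 9: 1 child(ren)
  node 11: 0 child(ren)
  node 15: 0 child(ren)
  node 31: 2 child(ren)
  node 28: 0 child(ren)
  node 36: 2 child(ren)
  node 34: 1 child(ren)
  node 33: 0 child(ren)
  node 49: 0 child(ren)
Matching nodes: [11, 15, 28, 33, 49]
Count of leaf nodes: 5


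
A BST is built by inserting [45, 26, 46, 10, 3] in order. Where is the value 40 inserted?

Starting tree (level order): [45, 26, 46, 10, None, None, None, 3]
Insertion path: 45 -> 26
Result: insert 40 as right child of 26
Final tree (level order): [45, 26, 46, 10, 40, None, None, 3]


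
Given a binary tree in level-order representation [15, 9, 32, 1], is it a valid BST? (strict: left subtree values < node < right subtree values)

Level-order array: [15, 9, 32, 1]
Validate using subtree bounds (lo, hi): at each node, require lo < value < hi,
then recurse left with hi=value and right with lo=value.
Preorder trace (stopping at first violation):
  at node 15 with bounds (-inf, +inf): OK
  at node 9 with bounds (-inf, 15): OK
  at node 1 with bounds (-inf, 9): OK
  at node 32 with bounds (15, +inf): OK
No violation found at any node.
Result: Valid BST


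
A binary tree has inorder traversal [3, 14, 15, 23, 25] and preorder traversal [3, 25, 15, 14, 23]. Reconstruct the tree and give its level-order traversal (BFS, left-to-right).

Inorder:  [3, 14, 15, 23, 25]
Preorder: [3, 25, 15, 14, 23]
Algorithm: preorder visits root first, so consume preorder in order;
for each root, split the current inorder slice at that value into
left-subtree inorder and right-subtree inorder, then recurse.
Recursive splits:
  root=3; inorder splits into left=[], right=[14, 15, 23, 25]
  root=25; inorder splits into left=[14, 15, 23], right=[]
  root=15; inorder splits into left=[14], right=[23]
  root=14; inorder splits into left=[], right=[]
  root=23; inorder splits into left=[], right=[]
Reconstructed level-order: [3, 25, 15, 14, 23]


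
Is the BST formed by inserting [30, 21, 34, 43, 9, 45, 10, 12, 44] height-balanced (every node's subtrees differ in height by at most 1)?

Tree (level-order array): [30, 21, 34, 9, None, None, 43, None, 10, None, 45, None, 12, 44]
Definition: a tree is height-balanced if, at every node, |h(left) - h(right)| <= 1 (empty subtree has height -1).
Bottom-up per-node check:
  node 12: h_left=-1, h_right=-1, diff=0 [OK], height=0
  node 10: h_left=-1, h_right=0, diff=1 [OK], height=1
  node 9: h_left=-1, h_right=1, diff=2 [FAIL (|-1-1|=2 > 1)], height=2
  node 21: h_left=2, h_right=-1, diff=3 [FAIL (|2--1|=3 > 1)], height=3
  node 44: h_left=-1, h_right=-1, diff=0 [OK], height=0
  node 45: h_left=0, h_right=-1, diff=1 [OK], height=1
  node 43: h_left=-1, h_right=1, diff=2 [FAIL (|-1-1|=2 > 1)], height=2
  node 34: h_left=-1, h_right=2, diff=3 [FAIL (|-1-2|=3 > 1)], height=3
  node 30: h_left=3, h_right=3, diff=0 [OK], height=4
Node 9 violates the condition: |-1 - 1| = 2 > 1.
Result: Not balanced
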